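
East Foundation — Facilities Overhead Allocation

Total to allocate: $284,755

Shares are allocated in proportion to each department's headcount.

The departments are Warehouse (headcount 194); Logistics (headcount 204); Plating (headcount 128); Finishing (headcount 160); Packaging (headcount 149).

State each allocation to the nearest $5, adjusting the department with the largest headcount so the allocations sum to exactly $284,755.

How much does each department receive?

Total headcount = 835.
Proportional shares: Warehouse 194/835 × $284,755 = 66,158.65; Logistics 204/835 × $284,755 = 69,568.89; Plating 128/835 × $284,755 = 43,651.07; Finishing 160/835 × $284,755 = 54,563.83; Packaging 149/835 × $284,755 = 50,812.57.
After rounding ($5): Warehouse $66,160; Logistics $69,570; Plating $43,650; Finishing $54,565; Packaging $50,815. Sum = $284,760.
Difference $284,755 − $284,760 = −$5 applied to largest headcount (Logistics): Logistics becomes $69,565.

Warehouse: $66,160 · Logistics: $69,565 · Plating: $43,650 · Finishing: $54,565 · Packaging: $50,815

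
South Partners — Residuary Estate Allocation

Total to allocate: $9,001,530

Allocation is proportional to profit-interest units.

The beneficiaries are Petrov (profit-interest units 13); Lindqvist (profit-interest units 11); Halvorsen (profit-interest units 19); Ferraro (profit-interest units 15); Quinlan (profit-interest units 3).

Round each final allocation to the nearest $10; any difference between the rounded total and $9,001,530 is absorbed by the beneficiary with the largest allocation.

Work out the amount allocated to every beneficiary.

Petrov: $1,918,360 · Lindqvist: $1,623,230 · Halvorsen: $2,803,750 · Ferraro: $2,213,490 · Quinlan: $442,700

Combined profit-interest units = 61.
Unrounded shares: Petrov 13/61 × $9,001,530 = 1,918,358.85; Lindqvist 11/61 × $9,001,530 = 1,623,226.72; Halvorsen 19/61 × $9,001,530 = 2,803,755.25; Ferraro 15/61 × $9,001,530 = 2,213,490.98; Quinlan 3/61 × $9,001,530 = 442,698.20.
At nearest $10: Petrov $1,918,360; Lindqvist $1,623,230; Halvorsen $2,803,760; Ferraro $2,213,490; Quinlan $442,700. Sum = $9,001,540.
Difference $9,001,530 − $9,001,540 = −$10 applied to largest allocation (Halvorsen): Halvorsen becomes $2,803,750.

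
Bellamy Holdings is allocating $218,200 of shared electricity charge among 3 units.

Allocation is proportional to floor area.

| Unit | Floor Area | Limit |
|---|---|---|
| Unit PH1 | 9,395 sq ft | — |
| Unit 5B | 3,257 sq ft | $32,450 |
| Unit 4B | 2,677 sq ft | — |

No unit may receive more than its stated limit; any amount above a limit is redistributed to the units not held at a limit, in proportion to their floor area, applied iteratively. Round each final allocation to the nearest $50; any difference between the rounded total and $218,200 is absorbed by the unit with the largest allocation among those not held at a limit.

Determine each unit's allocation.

Total floor area = 15,329.
Pro-rata shares before constraints: Unit PH1 133,732.73; Unit 5B 46,361.63; Unit 4B 38,105.64.
Cap binds for Unit 5B ($32,450); balance $185,750 reallocated over remaining floor area 12,072.
Redistributed shares: Unit PH1 144,559.41 → $144,550; Unit 4B 41,190.59 → $41,200.

Unit PH1: $144,550; Unit 5B: $32,450; Unit 4B: $41,200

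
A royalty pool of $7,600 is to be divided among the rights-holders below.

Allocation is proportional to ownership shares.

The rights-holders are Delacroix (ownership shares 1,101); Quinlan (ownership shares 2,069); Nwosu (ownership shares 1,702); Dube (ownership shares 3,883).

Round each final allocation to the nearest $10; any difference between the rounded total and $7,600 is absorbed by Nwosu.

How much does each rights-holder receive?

Total ownership shares = 8,755.
Raw shares: Delacroix 1,101/8,755 × $7,600 = 955.75; Quinlan 2,069/8,755 × $7,600 = 1,796.05; Nwosu 1,702/8,755 × $7,600 = 1,477.46; Dube 3,883/8,755 × $7,600 = 3,370.74.
After rounding ($10): Delacroix $960; Quinlan $1,800; Nwosu $1,480; Dube $3,370. Sum = $7,610.
Difference $7,600 − $7,610 = −$10 applied to Nwosu: Nwosu becomes $1,470.

Delacroix: $960 | Quinlan: $1,800 | Nwosu: $1,470 | Dube: $3,370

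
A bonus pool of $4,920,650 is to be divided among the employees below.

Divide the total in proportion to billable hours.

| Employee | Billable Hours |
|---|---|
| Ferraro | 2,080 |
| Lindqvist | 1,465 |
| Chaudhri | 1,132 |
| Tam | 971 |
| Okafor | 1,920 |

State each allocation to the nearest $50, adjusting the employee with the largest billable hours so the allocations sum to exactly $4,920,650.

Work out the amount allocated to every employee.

Ferraro: $1,352,400 | Lindqvist: $952,550 | Chaudhri: $736,000 | Tam: $631,350 | Okafor: $1,248,350

Billable hours total: 2,080 + 1,465 + 1,132 + 971 + 1,920 = 7,568.
Unrounded shares: Ferraro 1,352,398.52; Lindqvist 952,530.69; Chaudhri 736,016.89; Tam 631,336.04; Okafor 1,248,367.86.
Rounded to nearest $50: Ferraro $1,352,400; Lindqvist $952,550; Chaudhri $736,000; Tam $631,350; Okafor $1,248,350. Sum = $4,920,650.
Sum already equals the total — no adjustment.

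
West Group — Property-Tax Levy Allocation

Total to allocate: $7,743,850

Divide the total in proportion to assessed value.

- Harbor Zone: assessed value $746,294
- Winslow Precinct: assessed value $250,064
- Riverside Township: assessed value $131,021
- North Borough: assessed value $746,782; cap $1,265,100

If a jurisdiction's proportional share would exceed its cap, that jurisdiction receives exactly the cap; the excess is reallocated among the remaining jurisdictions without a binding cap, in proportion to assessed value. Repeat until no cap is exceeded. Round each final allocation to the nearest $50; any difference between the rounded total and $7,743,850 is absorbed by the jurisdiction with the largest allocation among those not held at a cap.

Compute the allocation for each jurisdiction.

Total assessed value = 1,874,161.
Pro-rata shares before constraints: Harbor Zone 3,083,613.84; Winslow Precinct 1,033,240.00; Riverside Township 541,365.96; North Borough 3,085,630.21.
Held at cap: North Borough ($1,265,100); balance $6,478,750 reallocated over remaining assessed value 1,127,379.
Shares after redistribution: Harbor Zone 4,288,754.94 → $4,288,750; Winslow Precinct 1,437,051.91 → $1,437,050; Riverside Township 752,943.16 → $752,950.

Harbor Zone: $4,288,750 | Winslow Precinct: $1,437,050 | Riverside Township: $752,950 | North Borough: $1,265,100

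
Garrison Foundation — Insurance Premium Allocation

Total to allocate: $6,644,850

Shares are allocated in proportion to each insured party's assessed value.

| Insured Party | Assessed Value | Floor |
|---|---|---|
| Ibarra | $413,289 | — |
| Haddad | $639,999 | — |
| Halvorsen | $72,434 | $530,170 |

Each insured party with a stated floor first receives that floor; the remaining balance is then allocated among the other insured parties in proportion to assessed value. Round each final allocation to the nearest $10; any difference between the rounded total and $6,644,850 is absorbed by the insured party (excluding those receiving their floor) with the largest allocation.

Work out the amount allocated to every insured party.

Guaranteed amounts: Halvorsen $530,170. Residual $6,114,680.
Residual split over remaining assessed value 1,053,288: Ibarra 2,399,277.29 → $2,399,280; Haddad 3,715,402.71 → $3,715,400.

Ibarra: $2,399,280 | Haddad: $3,715,400 | Halvorsen: $530,170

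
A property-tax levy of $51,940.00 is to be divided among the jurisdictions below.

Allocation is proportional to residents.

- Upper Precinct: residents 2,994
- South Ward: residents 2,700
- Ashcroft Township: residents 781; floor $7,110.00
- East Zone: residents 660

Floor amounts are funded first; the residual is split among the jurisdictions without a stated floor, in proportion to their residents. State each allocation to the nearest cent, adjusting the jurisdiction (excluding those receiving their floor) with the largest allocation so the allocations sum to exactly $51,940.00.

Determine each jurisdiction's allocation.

Guaranteed amounts: Ashcroft Township $7,110.00. Balance $44,830.00.
Balance split over remaining residents 6,354: Upper Precinct 21,123.8621 → $21,123.86; South Ward 19,049.5751 → $19,049.58; East Zone 4,656.5628 → $4,656.56.

Upper Precinct: $21,123.86; South Ward: $19,049.58; Ashcroft Township: $7,110.00; East Zone: $4,656.56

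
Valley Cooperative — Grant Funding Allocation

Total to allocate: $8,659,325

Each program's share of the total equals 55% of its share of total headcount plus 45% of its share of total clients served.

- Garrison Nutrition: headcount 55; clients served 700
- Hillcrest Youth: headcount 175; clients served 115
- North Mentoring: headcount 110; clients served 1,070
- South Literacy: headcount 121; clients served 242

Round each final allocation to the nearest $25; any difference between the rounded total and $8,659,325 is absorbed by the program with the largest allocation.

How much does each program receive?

Garrison Nutrition: $1,850,625 · Hillcrest Youth: $2,018,625 · North Mentoring: $3,096,675 · South Literacy: $1,693,400

Totals — headcount 461, clients served 2,127.
Blended shares (55% headcount + 45% clients served): Garrison Nutrition 0.2137; Hillcrest Youth 0.2331; North Mentoring 0.3576; South Literacy 0.1956.
Proportional shares: Garrison Nutrition 1,850,620.12; Hillcrest Youth 2,018,621.07; North Mentoring 3,096,675.23; South Literacy 1,693,408.58.
At nearest $25: Garrison Nutrition $1,850,625; Hillcrest Youth $2,018,625; North Mentoring $3,096,675; South Literacy $1,693,400. Sum = $8,659,325.
No rounding difference to absorb.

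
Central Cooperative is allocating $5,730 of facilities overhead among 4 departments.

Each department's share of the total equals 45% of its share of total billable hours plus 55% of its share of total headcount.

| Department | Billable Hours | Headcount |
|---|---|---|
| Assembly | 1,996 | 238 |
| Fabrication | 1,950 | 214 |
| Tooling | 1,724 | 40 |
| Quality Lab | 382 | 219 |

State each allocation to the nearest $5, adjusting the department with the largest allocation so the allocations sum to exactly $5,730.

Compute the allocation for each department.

Assembly: $1,905 | Fabrication: $1,780 | Tooling: $910 | Quality Lab: $1,135

Totals — billable hours 6,052, headcount 711.
Composite weights (45% billable hours + 55% headcount): Assembly 0.3325; Fabrication 0.3105; Tooling 0.1591; Quality Lab 0.1978.
Unrounded shares: Assembly 1,905.34; Fabrication 1,779.36; Tooling 911.82; Quality Lab 1,133.47.
After rounding ($5): Assembly $1,905; Fabrication $1,780; Tooling $910; Quality Lab $1,135. Sum = $5,730.
Sum already equals the total — no adjustment.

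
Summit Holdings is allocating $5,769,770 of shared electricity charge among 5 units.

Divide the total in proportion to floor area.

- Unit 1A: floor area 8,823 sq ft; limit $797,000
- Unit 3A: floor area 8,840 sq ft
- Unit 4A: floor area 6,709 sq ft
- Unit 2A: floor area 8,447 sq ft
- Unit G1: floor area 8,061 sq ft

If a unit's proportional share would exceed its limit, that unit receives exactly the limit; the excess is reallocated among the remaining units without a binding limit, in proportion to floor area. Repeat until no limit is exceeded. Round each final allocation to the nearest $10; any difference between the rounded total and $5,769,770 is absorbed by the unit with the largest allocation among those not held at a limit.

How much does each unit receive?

Unit 1A: $797,000; Unit 3A: $1,371,290; Unit 4A: $1,040,720; Unit 2A: $1,310,320; Unit G1: $1,250,440

Combined floor area = 40,880.
Unconstrained shares: Unit 1A 1,245,271.05; Unit 3A 1,247,670.42; Unit 4A 946,902.81; Unit 2A 1,192,202.72; Unit G1 1,137,722.99.
Cap binds for Unit 1A ($797,000); balance $4,972,770 reallocated over remaining floor area 32,057.
Shares after redistribution: Unit 3A 1,371,285.11 → $1,371,290; Unit 4A 1,040,718.53 → $1,040,720; Unit 2A 1,310,321.87 → $1,310,320; Unit G1 1,250,444.49 → $1,250,440.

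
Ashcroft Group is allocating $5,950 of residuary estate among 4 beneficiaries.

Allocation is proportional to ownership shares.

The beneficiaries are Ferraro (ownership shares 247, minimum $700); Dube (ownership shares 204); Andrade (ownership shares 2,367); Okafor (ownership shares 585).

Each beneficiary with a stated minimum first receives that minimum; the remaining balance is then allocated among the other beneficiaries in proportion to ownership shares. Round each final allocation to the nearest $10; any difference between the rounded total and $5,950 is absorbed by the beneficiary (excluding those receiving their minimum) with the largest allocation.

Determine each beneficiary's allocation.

Minimums first: Ferraro $700. Balance $5,250.
Balance split over remaining ownership shares 3,156: Dube 339.35 → $340; Andrade 3,937.50 → $3,940; Okafor 973.15 → $970.

Ferraro: $700; Dube: $340; Andrade: $3,940; Okafor: $970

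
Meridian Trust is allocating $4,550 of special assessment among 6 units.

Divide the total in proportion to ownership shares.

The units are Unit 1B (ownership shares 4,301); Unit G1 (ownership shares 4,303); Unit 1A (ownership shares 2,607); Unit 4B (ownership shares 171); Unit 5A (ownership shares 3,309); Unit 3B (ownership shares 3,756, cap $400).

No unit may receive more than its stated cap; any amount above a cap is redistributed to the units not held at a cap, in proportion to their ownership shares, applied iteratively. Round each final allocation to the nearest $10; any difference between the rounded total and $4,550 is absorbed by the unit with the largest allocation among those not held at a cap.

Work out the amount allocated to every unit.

Ownership shares total: 18,447.
Pro-rata shares before constraints: Unit 1B 1,060.85; Unit G1 1,061.35; Unit 1A 643.02; Unit 4B 42.18; Unit 5A 816.17; Unit 3B 926.43.
Held at cap: Unit 3B ($400); remaining pool $4,150 reallocated over remaining ownership shares 14,691.
Remaining shares: Unit 1B 1,214.97 → $1,210; Unit G1 1,215.54 → $1,220; Unit 1A 736.44 → $740; Unit 4B 48.31 → $50; Unit 5A 934.75 → $930.

Unit 1B: $1,210 · Unit G1: $1,220 · Unit 1A: $740 · Unit 4B: $50 · Unit 5A: $930 · Unit 3B: $400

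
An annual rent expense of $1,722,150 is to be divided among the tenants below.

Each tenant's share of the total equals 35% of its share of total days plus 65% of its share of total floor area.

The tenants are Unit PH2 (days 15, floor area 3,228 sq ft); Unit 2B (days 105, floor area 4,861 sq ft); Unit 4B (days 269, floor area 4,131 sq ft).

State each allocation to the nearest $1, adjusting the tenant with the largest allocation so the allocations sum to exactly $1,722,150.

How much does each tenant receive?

Days total 389; floor area total 12,220.
Composite weights (35% days + 65% floor area): Unit PH2 0.1852; Unit 2B 0.3530; Unit 4B 0.4618.
Pro-rata amounts: Unit PH2 318,939.20; Unit 2B 607,982.39; Unit 4B 795,228.41.
At nearest $1: Unit PH2 $318,939; Unit 2B $607,982; Unit 4B $795,228. Sum = $1,722,149.
Difference $1,722,150 − $1,722,149 = +$1 applied to largest allocation (Unit 4B): Unit 4B becomes $795,229.

Unit PH2: $318,939 · Unit 2B: $607,982 · Unit 4B: $795,229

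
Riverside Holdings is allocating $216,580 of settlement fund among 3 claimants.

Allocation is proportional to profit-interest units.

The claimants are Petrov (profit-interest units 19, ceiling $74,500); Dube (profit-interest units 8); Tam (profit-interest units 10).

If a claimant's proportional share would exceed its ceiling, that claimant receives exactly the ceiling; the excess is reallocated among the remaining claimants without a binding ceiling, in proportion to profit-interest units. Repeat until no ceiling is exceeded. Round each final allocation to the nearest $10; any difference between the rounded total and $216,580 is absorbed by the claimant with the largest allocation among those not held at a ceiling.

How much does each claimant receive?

Combined profit-interest units = 37.
Proportional shares (ignoring caps): Petrov 111,216.76; Dube 46,828.11; Tam 58,535.14.
Held at cap: Petrov ($74,500); remaining pool $142,080 reallocated over remaining profit-interest units 18.
Shares after redistribution: Dube 63,146.67 → $63,150; Tam 78,933.33 → $78,930.

Petrov: $74,500 · Dube: $63,150 · Tam: $78,930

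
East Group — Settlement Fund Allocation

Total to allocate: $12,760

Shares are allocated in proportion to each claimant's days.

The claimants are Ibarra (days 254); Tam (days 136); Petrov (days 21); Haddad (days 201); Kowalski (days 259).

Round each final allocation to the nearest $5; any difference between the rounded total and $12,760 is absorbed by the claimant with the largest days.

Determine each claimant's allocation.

Ibarra: $3,720; Tam: $1,990; Petrov: $310; Haddad: $2,945; Kowalski: $3,795

Total days = 254 + 136 + 21 + 201 + 259 = 871.
Pro-rata amounts: Ibarra 3,721.06; Tam 1,992.38; Petrov 307.65; Haddad 2,944.62; Kowalski 3,794.31.
At nearest $5: Ibarra $3,720; Tam $1,990; Petrov $310; Haddad $2,945; Kowalski $3,795. Sum = $12,760.
Sum already equals the total — no adjustment.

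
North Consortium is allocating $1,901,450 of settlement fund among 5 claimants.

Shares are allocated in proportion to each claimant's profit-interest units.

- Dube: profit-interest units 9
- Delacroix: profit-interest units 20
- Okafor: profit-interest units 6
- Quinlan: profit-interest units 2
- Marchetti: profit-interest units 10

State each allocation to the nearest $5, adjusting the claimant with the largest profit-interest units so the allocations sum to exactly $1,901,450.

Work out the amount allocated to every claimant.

Sum of profit-interest units: 9 + 20 + 6 + 2 + 10 = 47.
Unrounded shares: Dube 364,107.45; Delacroix 809,127.66; Okafor 242,738.30; Quinlan 80,912.77; Marchetti 404,563.83.
At nearest $5: Dube $364,105; Delacroix $809,130; Okafor $242,740; Quinlan $80,915; Marchetti $404,565. Sum = $1,901,455.
Difference $1,901,450 − $1,901,455 = −$5 applied to largest profit-interest units (Delacroix): Delacroix becomes $809,125.

Dube: $364,105 | Delacroix: $809,125 | Okafor: $242,740 | Quinlan: $80,915 | Marchetti: $404,565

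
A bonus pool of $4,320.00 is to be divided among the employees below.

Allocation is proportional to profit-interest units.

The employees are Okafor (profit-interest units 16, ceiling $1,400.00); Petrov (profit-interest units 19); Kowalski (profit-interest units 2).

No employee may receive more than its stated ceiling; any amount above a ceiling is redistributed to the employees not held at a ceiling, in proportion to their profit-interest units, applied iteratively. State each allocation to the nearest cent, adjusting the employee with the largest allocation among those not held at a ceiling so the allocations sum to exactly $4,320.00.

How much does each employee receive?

Combined profit-interest units = 37.
Proportional shares (ignoring caps): Okafor 1,868.1081; Petrov 2,218.3784; Kowalski 233.5135.
Capped: Okafor ($1,400.00); residual $2,920.00 reallocated over remaining profit-interest units 21.
Redistributed shares: Petrov 2,641.9048 → $2,641.90; Kowalski 278.0952 → $278.10.

Okafor: $1,400.00; Petrov: $2,641.90; Kowalski: $278.10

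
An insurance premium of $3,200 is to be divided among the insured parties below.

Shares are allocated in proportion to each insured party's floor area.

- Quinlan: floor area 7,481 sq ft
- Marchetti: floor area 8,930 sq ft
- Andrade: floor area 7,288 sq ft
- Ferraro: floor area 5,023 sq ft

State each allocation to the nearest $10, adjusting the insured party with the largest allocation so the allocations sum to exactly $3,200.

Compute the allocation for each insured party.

Total floor area = 28,722.
Unrounded shares: Quinlan 7,481/28,722 × $3,200 = 833.48; Marchetti 8,930/28,722 × $3,200 = 994.92; Andrade 7,288/28,722 × $3,200 = 811.98; Ferraro 5,023/28,722 × $3,200 = 559.63.
At nearest $10: Quinlan $830; Marchetti $990; Andrade $810; Ferraro $560. Sum = $3,190.
Difference $3,200 − $3,190 = +$10 applied to largest allocation (Marchetti): Marchetti becomes $1,000.

Quinlan: $830 · Marchetti: $1,000 · Andrade: $810 · Ferraro: $560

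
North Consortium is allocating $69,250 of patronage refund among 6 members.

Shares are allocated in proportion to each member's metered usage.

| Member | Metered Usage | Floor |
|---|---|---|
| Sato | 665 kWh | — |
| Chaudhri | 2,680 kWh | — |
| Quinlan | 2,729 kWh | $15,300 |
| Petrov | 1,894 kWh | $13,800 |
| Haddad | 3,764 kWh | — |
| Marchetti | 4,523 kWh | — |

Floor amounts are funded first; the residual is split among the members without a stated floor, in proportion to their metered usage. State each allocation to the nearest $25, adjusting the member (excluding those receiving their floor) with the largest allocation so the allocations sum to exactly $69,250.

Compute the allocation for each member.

Sato: $2,300 | Chaudhri: $9,250 | Quinlan: $15,300 | Petrov: $13,800 | Haddad: $13,000 | Marchetti: $15,600

Fund the minimums — Quinlan $15,300; Petrov $13,800. Remaining pool $40,150.
Remaining pool split over remaining metered usage 11,632: Sato 2,295.37 → $2,300; Chaudhri 9,250.52 → $9,250; Haddad 12,992.14 → $13,000; Marchetti 15,611.97 → $15,600.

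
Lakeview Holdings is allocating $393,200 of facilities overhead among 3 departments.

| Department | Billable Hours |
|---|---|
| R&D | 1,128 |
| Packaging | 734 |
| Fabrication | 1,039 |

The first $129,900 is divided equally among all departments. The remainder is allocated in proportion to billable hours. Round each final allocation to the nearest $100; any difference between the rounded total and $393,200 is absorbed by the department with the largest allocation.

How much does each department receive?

First tranche $129,900 split equally: $43,300 each.
Remainder $263,300 by billable hours (total 2,901): R&D 102,379.32 → $102,400; Packaging 66,619.17 → $66,600; Fabrication 94,301.52 → $94,300.
Totals: R&D $43,300 + $102,400 = $145,700; Packaging $43,300 + $66,600 = $109,900; Fabrication $43,300 + $94,300 = $137,600.

R&D: $145,700; Packaging: $109,900; Fabrication: $137,600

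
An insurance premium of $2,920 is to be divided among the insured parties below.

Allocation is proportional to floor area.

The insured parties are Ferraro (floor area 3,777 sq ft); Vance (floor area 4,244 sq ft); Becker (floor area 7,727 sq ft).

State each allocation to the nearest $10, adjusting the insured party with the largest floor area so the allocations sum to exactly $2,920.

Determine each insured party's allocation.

Combined floor area = 3,777 + 4,244 + 7,727 = 15,748.
Raw shares: Ferraro 700.33; Vance 786.92; Becker 1,432.74.
Rounded to nearest $10: Ferraro $700; Vance $790; Becker $1,430. Sum = $2,920.
Rounded total matches; no reconciliation needed.

Ferraro: $700 | Vance: $790 | Becker: $1,430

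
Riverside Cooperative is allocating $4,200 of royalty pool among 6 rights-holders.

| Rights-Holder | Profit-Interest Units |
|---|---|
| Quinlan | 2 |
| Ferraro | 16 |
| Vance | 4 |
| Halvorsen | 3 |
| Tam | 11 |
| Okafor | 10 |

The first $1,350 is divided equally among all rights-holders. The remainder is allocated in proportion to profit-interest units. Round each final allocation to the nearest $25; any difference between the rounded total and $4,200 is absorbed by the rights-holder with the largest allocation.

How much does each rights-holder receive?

Quinlan: $350 · Ferraro: $1,225 · Vance: $475 · Halvorsen: $400 · Tam: $900 · Okafor: $850

$1,350 shared equally gives $225 per rights-holder.
Remainder $2,850 by profit-interest units (total 46): Quinlan 123.91 → $125; Ferraro 991.30 → $1,000; Vance 247.83 → $250; Halvorsen 185.87 → $175; Tam 681.52 → $675; Okafor 619.57 → $625.
Totals: Quinlan $225 + $125 = $350; Ferraro $225 + $1,000 = $1,225; Vance $225 + $250 = $475; Halvorsen $225 + $175 = $400; Tam $225 + $675 = $900; Okafor $225 + $625 = $850.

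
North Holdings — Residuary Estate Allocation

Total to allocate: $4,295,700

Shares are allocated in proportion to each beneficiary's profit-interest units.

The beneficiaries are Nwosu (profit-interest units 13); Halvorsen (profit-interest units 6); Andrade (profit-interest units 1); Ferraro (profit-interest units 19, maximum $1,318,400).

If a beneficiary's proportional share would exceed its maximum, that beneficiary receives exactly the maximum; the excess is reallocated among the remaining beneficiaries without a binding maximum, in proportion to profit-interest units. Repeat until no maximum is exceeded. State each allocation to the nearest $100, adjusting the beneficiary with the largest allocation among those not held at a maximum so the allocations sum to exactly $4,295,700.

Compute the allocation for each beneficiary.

Nwosu: $1,935,200; Halvorsen: $893,200; Andrade: $148,900; Ferraro: $1,318,400

Sum of profit-interest units: 39.
Pro-rata shares before constraints: Nwosu 1,431,900.00; Halvorsen 660,876.92; Andrade 110,146.15; Ferraro 2,092,776.92.
Held at cap: Ferraro ($1,318,400); remaining pool $2,977,300 reallocated over remaining profit-interest units 20.
Redistributed shares: Nwosu 1,935,245.00 → $1,935,200; Halvorsen 893,190.00 → $893,200; Andrade 148,865.00 → $148,900.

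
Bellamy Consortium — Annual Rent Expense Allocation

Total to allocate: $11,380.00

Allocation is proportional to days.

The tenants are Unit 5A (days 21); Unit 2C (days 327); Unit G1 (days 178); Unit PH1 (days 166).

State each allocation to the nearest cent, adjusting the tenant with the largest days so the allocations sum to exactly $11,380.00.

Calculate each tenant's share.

Total days = 21 + 327 + 178 + 166 = 692.
Proportional shares: Unit 5A 345.3468; Unit 2C 5,377.5434; Unit G1 2,927.2254; Unit PH1 2,729.8844.
Rounded to nearest cent: Unit 5A $345.35; Unit 2C $5,377.54; Unit G1 $2,927.23; Unit PH1 $2,729.88. Sum = $11,380.00.
No rounding difference to absorb.

Unit 5A: $345.35; Unit 2C: $5,377.54; Unit G1: $2,927.23; Unit PH1: $2,729.88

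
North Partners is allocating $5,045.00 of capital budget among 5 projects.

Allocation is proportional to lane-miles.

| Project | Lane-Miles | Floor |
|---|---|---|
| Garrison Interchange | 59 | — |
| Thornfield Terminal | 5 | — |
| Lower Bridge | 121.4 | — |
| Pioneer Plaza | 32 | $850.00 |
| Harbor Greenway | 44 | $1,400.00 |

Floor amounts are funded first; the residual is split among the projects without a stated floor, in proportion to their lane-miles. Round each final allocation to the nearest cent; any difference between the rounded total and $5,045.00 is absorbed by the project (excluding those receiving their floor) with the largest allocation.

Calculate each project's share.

Garrison Interchange: $889.46 · Thornfield Terminal: $75.38 · Lower Bridge: $1,830.16 · Pioneer Plaza: $850.00 · Harbor Greenway: $1,400.00

Fund the minimums — Pioneer Plaza $850.00; Harbor Greenway $1,400.00. Residual $2,795.00.
Residual split over remaining lane-miles 185.4: Garrison Interchange 889.4552 → $889.46; Thornfield Terminal 75.3776 → $75.38; Lower Bridge 1,830.1672 → $1,830.17.
Rounding difference −$0.01 applied to Lower Bridge → $1,830.16.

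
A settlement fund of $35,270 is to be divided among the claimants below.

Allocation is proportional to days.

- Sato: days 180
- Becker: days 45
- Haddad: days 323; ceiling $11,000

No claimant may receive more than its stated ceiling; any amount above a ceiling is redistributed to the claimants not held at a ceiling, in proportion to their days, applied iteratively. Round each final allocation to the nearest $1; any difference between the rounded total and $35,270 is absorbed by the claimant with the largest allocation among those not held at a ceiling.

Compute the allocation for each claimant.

Sato: $19,416 · Becker: $4,854 · Haddad: $11,000

Total days = 548.
Pro-rata shares before constraints: Sato 11,585.04; Becker 2,896.26; Haddad 20,788.70.
Cap binds for Haddad ($11,000); balance $24,270 reallocated over remaining days 225.
Redistributed shares: Sato 19,416.00 → $19,416; Becker 4,854.00 → $4,854.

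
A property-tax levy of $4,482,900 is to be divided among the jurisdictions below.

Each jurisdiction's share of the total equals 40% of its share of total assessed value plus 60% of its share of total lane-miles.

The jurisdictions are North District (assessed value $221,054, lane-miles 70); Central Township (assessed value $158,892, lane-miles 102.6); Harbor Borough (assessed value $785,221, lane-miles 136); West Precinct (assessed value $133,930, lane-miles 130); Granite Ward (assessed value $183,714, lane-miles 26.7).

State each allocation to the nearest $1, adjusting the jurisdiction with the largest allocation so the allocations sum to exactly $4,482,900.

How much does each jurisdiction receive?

Totals — assessed value 1,482,811, lane-miles 465.3.
Blended shares (40% assessed value + 60% lane-miles): North District 0.1499; Central Township 0.1752; Harbor Borough 0.3872; West Precinct 0.2038; Granite Ward 0.0840.
Raw shares: North District 671,966.14; Central Township 785,243.21; Harbor Borough 1,735,735.42; West Precinct 913,446.74; Granite Ward 376,508.49.
At nearest $1: North District $671,966; Central Township $785,243; Harbor Borough $1,735,735; West Precinct $913,447; Granite Ward $376,508. Sum = $4,482,899.
Difference $4,482,900 − $4,482,899 = +$1 applied to largest allocation (Harbor Borough): Harbor Borough becomes $1,735,736.

North District: $671,966 · Central Township: $785,243 · Harbor Borough: $1,735,736 · West Precinct: $913,447 · Granite Ward: $376,508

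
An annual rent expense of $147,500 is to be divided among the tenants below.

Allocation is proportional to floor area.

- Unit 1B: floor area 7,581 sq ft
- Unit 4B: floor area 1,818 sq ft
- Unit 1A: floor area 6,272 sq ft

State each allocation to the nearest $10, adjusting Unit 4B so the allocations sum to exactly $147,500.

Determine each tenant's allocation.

Unit 1B: $71,350 · Unit 4B: $17,120 · Unit 1A: $59,030

Floor area total: 15,671.
Pro-rata amounts: Unit 1B 7,581/15,671 × $147,500 = 71,354.57; Unit 4B 1,818/15,671 × $147,500 = 17,111.54; Unit 1A 6,272/15,671 × $147,500 = 59,033.88.
At nearest $10: Unit 1B $71,350; Unit 4B $17,110; Unit 1A $59,030. Sum = $147,490.
Difference $147,500 − $147,490 = +$10 applied to Unit 4B: Unit 4B becomes $17,120.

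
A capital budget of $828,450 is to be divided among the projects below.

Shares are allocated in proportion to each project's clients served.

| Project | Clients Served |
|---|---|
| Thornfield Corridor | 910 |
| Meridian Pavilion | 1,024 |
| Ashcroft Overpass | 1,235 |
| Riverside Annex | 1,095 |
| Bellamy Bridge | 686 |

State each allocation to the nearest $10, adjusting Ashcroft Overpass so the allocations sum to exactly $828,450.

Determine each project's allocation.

Total clients served = 4,950.
Pro-rata amounts: Thornfield Corridor 910/4,950 × $828,450 = 152,300.91; Meridian Pavilion 1,024/4,950 × $828,450 = 171,380.36; Ashcroft Overpass 1,235/4,950 × $828,450 = 206,694.09; Riverside Annex 1,095/4,950 × $828,450 = 183,263.18; Bellamy Bridge 686/4,950 × $828,450 = 114,811.45.
Rounded to nearest $10: Thornfield Corridor $152,300; Meridian Pavilion $171,380; Ashcroft Overpass $206,690; Riverside Annex $183,260; Bellamy Bridge $114,810. Sum = $828,440.
Difference $828,450 − $828,440 = +$10 applied to Ashcroft Overpass: Ashcroft Overpass becomes $206,700.

Thornfield Corridor: $152,300; Meridian Pavilion: $171,380; Ashcroft Overpass: $206,700; Riverside Annex: $183,260; Bellamy Bridge: $114,810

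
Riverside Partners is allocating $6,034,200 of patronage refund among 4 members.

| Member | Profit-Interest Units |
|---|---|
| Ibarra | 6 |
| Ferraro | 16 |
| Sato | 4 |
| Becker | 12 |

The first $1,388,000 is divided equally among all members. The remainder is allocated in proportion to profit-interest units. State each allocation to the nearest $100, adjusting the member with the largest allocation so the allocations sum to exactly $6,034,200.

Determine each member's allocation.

Equal tier: $1,388,000 ÷ 4 = $347,000 apiece.
Remainder $4,646,200 by profit-interest units (total 38): Ibarra 733,610.53 → $733,600; Ferraro 1,956,294.74 → $1,956,300; Sato 489,073.68 → $489,100; Becker 1,467,221.05 → $1,467,200.
Totals: Ibarra $347,000 + $733,600 = $1,080,600; Ferraro $347,000 + $1,956,300 = $2,303,300; Sato $347,000 + $489,100 = $836,100; Becker $347,000 + $1,467,200 = $1,814,200.

Ibarra: $1,080,600 | Ferraro: $2,303,300 | Sato: $836,100 | Becker: $1,814,200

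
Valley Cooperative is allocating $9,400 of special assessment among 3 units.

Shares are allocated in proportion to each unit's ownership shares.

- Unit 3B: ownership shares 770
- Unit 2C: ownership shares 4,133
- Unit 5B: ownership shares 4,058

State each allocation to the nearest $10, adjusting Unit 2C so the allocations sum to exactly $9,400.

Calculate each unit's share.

Total ownership shares = 8,961.
Raw shares: Unit 3B 770/8,961 × $9,400 = 807.72; Unit 2C 4,133/8,961 × $9,400 = 4,335.48; Unit 5B 4,058/8,961 × $9,400 = 4,256.80.
After rounding ($10): Unit 3B $810; Unit 2C $4,340; Unit 5B $4,260. Sum = $9,410.
Difference $9,400 − $9,410 = −$10 applied to Unit 2C: Unit 2C becomes $4,330.

Unit 3B: $810; Unit 2C: $4,330; Unit 5B: $4,260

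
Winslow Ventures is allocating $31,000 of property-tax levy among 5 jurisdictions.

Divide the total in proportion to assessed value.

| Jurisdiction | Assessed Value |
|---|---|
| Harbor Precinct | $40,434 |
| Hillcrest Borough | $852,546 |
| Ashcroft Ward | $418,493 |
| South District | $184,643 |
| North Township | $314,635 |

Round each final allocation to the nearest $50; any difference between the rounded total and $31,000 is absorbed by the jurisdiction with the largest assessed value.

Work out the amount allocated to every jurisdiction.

Harbor Precinct: $700 · Hillcrest Borough: $14,600 · Ashcroft Ward: $7,150 · South District: $3,150 · North Township: $5,400

Sum of assessed value: 40,434 + 852,546 + 418,493 + 184,643 + 314,635 = 1,810,751.
Raw shares: Harbor Precinct 692.23; Hillcrest Borough 14,595.56; Ashcroft Ward 7,164.59; South District 3,161.08; North Township 5,386.54.
After rounding ($50): Harbor Precinct $700; Hillcrest Borough $14,600; Ashcroft Ward $7,150; South District $3,150; North Township $5,400. Sum = $31,000.
Sum already equals the total — no adjustment.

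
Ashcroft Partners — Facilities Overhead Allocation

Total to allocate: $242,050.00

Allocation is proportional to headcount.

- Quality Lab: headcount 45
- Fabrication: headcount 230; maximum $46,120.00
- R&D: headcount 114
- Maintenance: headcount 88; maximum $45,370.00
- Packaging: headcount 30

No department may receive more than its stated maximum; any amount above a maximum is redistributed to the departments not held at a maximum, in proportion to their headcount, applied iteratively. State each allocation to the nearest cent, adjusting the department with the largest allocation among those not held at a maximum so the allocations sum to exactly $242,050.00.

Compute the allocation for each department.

Quality Lab: $35,847.62 | Fabrication: $46,120.00 | R&D: $90,813.97 | Maintenance: $45,370.00 | Packaging: $23,898.41

Total headcount = 507.
Pro-rata shares before constraints: Quality Lab 21,483.7278; Fabrication 109,805.7199; R&D 54,425.4438; Maintenance 42,012.6233; Packaging 14,322.4852.
Held at cap: Fabrication ($46,120.00); residual $195,930.00 reallocated over remaining headcount 277.
Held at cap: Maintenance ($45,370.00); residual $150,560.00 reallocated over remaining headcount 189.
Redistributed shares: Quality Lab 35,847.6190 → $35,847.62; R&D 90,813.9683 → $90,813.97; Packaging 23,898.4127 → $23,898.41.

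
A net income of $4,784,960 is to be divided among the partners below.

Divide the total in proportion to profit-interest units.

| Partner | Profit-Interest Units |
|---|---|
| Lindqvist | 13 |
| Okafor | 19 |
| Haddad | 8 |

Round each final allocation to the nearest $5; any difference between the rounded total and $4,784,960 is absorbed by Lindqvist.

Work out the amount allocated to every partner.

Lindqvist: $1,555,115; Okafor: $2,272,855; Haddad: $956,990

Total profit-interest units = 40.
Raw shares: Lindqvist 13/40 × $4,784,960 = 1,555,112.00; Okafor 19/40 × $4,784,960 = 2,272,856.00; Haddad 8/40 × $4,784,960 = 956,992.00.
After rounding ($5): Lindqvist $1,555,110; Okafor $2,272,855; Haddad $956,990. Sum = $4,784,955.
Difference $4,784,960 − $4,784,955 = +$5 applied to Lindqvist: Lindqvist becomes $1,555,115.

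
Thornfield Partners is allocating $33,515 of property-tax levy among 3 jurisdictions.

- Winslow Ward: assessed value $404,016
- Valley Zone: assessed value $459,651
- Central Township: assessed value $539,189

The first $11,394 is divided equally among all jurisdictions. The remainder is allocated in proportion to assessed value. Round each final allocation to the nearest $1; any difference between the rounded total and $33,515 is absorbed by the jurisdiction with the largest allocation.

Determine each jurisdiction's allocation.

Equal tier: $11,394 ÷ 3 = $3,798 apiece.
Remainder $22,121 by assessed value (total 1,402,856): Winslow Ward 6,370.75 → $6,371; Valley Zone 7,248.03 → $7,248; Central Township 8,502.23 → $8,502.
Totals: Winslow Ward $3,798 + $6,371 = $10,169; Valley Zone $3,798 + $7,248 = $11,046; Central Township $3,798 + $8,502 = $12,300.

Winslow Ward: $10,169; Valley Zone: $11,046; Central Township: $12,300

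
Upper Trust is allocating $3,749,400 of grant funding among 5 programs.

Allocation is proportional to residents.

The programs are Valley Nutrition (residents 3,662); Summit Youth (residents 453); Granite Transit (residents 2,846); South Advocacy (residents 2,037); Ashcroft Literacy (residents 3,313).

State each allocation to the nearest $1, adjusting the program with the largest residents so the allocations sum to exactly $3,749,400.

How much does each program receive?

Valley Nutrition: $1,115,288; Summit Youth: $137,964; Granite Transit: $866,769; South Advocacy: $620,382; Ashcroft Literacy: $1,008,997

Combined residents = 12,311.
Raw shares: Valley Nutrition 3,662/12,311 × $3,749,400 = 1,115,287.37; Summit Youth 453/12,311 × $3,749,400 = 137,964.28; Granite Transit 2,846/12,311 × $3,749,400 = 866,768.94; South Advocacy 2,037/12,311 × $3,749,400 = 620,382.41; Ashcroft Literacy 3,313/12,311 × $3,749,400 = 1,008,997.01.
At nearest $1: Valley Nutrition $1,115,287; Summit Youth $137,964; Granite Transit $866,769; South Advocacy $620,382; Ashcroft Literacy $1,008,997. Sum = $3,749,399.
Difference $3,749,400 − $3,749,399 = +$1 applied to largest residents (Valley Nutrition): Valley Nutrition becomes $1,115,288.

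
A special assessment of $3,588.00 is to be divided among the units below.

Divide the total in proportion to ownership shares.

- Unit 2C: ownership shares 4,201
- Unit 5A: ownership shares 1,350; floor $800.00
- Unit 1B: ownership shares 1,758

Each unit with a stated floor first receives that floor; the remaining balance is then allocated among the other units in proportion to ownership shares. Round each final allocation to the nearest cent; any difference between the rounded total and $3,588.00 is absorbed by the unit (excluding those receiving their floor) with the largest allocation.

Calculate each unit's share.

Minimums first: Unit 5A $800.00. Remaining pool $2,788.00.
Remaining pool split over remaining ownership shares 5,959: Unit 2C 1,965.4956 → $1,965.50; Unit 1B 822.5044 → $822.50.

Unit 2C: $1,965.50; Unit 5A: $800.00; Unit 1B: $822.50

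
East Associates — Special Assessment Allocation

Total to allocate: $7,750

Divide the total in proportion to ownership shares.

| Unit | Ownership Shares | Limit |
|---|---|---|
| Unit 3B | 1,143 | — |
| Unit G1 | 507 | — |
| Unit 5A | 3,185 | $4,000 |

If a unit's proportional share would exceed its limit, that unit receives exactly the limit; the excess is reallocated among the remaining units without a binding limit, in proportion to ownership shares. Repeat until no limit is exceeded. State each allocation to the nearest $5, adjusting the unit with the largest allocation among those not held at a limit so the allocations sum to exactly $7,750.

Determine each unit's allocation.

Total ownership shares = 4,835.
Unconstrained shares: Unit 3B 1,832.11; Unit G1 812.67; Unit 5A 5,105.22.
Held at cap: Unit 5A ($4,000); balance $3,750 reallocated over remaining ownership shares 1,650.
Remaining shares: Unit 3B 2,597.73 → $2,600; Unit G1 1,152.27 → $1,150.

Unit 3B: $2,600; Unit G1: $1,150; Unit 5A: $4,000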